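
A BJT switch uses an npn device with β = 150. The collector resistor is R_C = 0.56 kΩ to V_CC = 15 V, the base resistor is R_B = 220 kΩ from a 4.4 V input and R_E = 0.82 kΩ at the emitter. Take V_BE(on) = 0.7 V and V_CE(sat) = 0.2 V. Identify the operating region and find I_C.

active; I_C ≈ 1.6 mA

Assume active. Base-emitter loop: I_B = (V_BB − V_BE)/(R_B + (β+1)R_E) = (4.4 − 0.7)/(220 + 151×0.82) = 0.0108 mA.
I_C = β·I_B = 150×0.0108 = 1.61 mA.
V_CE = V_CC − I_C·R_C − I_E·R_E = 15 − 1.61×0.56 − 1.62×0.82 = 12.8 V > V_CE(sat), so the active-region assumption holds.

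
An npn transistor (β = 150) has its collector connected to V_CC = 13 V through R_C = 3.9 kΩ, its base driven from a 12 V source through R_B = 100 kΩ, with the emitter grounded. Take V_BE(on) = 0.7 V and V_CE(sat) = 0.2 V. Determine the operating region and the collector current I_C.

saturation; I_C ≈ 3.3 mA

Assume active: I_B = (12 − 0.7)/100 = 0.113 mA, giving I_C = β·I_B = 16.9 mA.
But then V_CE = 13 − 16.9×3.9 = -53.1 V < V_CE(sat) = 0.2 V — impossible in the active region.
So the transistor is saturated. With V_CE = 0.2 V, I_C = (V_CC − 0.2)/R_C = 12.8/3.9 = 3.28 mA.
Check: β·I_B = 16.9 mA > I_C = 3.28 mA, confirming saturation.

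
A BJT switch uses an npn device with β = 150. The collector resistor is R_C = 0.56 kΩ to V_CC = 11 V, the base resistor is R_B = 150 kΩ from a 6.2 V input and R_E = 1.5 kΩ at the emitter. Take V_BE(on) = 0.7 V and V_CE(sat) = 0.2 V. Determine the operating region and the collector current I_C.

active; I_C ≈ 2.2 mA

Assume active. Base-emitter loop: I_B = (V_BB − V_BE)/(R_B + (β+1)R_E) = (6.2 − 0.7)/(150 + 151×1.5) = 0.0146 mA.
I_C = β·I_B = 150×0.0146 = 2.19 mA.
V_CE = V_CC − I_C·R_C − I_E·R_E = 11 − 2.19×0.56 − 2.21×1.5 = 6.46 V > V_CE(sat), so the active-region assumption holds.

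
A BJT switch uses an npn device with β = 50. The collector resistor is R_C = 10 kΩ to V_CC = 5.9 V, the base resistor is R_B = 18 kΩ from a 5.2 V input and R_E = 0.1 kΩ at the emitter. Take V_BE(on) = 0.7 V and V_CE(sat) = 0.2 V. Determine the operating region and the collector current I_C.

saturation; I_C ≈ 0.56 mA

Assume active: I_B = (5.2 − 0.7)/(18 + 51×0.1) = 0.195 mA, I_C = β·I_B = 9.74 mA.
Then V_CE = 5.9 − 9.74×10 − 9.94×0.1 = -92.5 V < 0.2 V — the active assumption fails.
Re-solve with V_CE = 0.2 V. KCL at the emitter: V_E/R_E = (V_BB−0.7−V_E)/R_B + (V_CC−0.2−V_E)/R_C, giving V_E = 0.0807 V.
I_C = (V_CC − 0.2 − V_E)/R_C = (5.7 − 0.0807)/10 = 0.562 mA.
Check: I_B = (4.5 − 0.0807)/18 = 0.246 mA, and β·I_B = 12.3 mA > I_C, confirming saturation.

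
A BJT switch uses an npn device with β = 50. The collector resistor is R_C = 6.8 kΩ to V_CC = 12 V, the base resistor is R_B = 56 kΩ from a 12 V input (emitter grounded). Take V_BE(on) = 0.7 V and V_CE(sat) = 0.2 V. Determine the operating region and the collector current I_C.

saturation; I_C ≈ 1.7 mA

Assume active: I_B = (12 − 0.7)/56 = 0.202 mA, giving I_C = β·I_B = 10.1 mA.
But then V_CE = 12 − 10.1×6.8 = -56.6 V < V_CE(sat) = 0.2 V — impossible in the active region.
So the transistor is saturated. With V_CE = 0.2 V, I_C = (V_CC − 0.2)/R_C = 11.8/6.8 = 1.74 mA.
Check: β·I_B = 10.1 mA > I_C = 1.74 mA, confirming saturation.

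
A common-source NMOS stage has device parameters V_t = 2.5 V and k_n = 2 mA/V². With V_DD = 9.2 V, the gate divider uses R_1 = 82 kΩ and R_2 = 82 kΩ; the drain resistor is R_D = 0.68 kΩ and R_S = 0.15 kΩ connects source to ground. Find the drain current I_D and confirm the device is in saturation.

V_G = V_DD·R_2/(R_1+R_2) = 9.2×82/164 = 4.6 V.
Assume saturation: I_D = (k_n/2)(V_GS − V_t)² with V_GS = V_G − I_D·R_S = 4.6 − 0.15·I_D.
Substituting gives 0.0225·I_D² − 1.63·I_D + 4.41 = 0, with roots I_D = 2.81 or 69.6 mA.
The root I_D = 69.6 mA gives V_GS = -5.84 V ≤ V_t, so take I_D = 2.81 mA.
Then V_GS = 4.18 V and V_DS = V_DD − I_D(R_D+R_S) = 9.2 − 2.81×0.83 = 6.86 V.
Saturation requires V_DS ≥ V_GS − V_t = 1.68 V; 6.86 ≥ 1.68 ✓.

I_D ≈ 2.8 mA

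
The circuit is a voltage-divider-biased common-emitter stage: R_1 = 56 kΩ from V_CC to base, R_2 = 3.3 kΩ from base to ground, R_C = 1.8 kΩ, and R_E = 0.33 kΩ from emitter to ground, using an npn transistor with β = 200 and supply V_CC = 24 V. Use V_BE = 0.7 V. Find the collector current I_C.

I_C ≈ 1.8 mA

Thevenize the base divider: V_Th = V_CC·R_2/(R_1+R_2) = 24×3.3/59.3 = 1.34 V, R_Th = R_1‖R_2 = 3.12 kΩ.
Base-emitter loop: V_Th = I_B·R_Th + V_BE + (β+1)I_B·R_E, so I_B = (1.34 − 0.7) / (3.12 + 201×0.33) = 0.00915 mA.
I_C = β·I_B = 200×0.00915 = 1.83 mA, and I_E = (β+1)I_B = 1.84 mA.
V_CE = V_CC − I_C·R_C − I_E·R_E = 24 − 1.83×1.8 − 1.84×0.33 = 20.1 V.
V_CE = 20.1 V > 0.2 V confirms active-region operation.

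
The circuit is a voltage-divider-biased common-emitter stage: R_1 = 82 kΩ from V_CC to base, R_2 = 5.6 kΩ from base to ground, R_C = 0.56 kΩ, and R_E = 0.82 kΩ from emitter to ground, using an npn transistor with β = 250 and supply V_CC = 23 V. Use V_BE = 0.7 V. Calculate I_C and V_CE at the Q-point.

Thevenize the base divider: V_Th = V_CC·R_2/(R_1+R_2) = 23×5.6/87.6 = 1.47 V, R_Th = R_1‖R_2 = 5.24 kΩ.
Base-emitter loop: V_Th = I_B·R_Th + V_BE + (β+1)I_B·R_E, so I_B = (1.47 − 0.7) / (5.24 + 251×0.82) = 0.00365 mA.
I_C = β·I_B = 250×0.00365 = 0.912 mA, and I_E = (β+1)I_B = 0.916 mA.
V_CE = V_CC − I_C·R_C − I_E·R_E = 23 − 0.912×0.56 − 0.916×0.82 = 21.7 V.
V_CE = 21.7 V > 0.2 V confirms active-region operation.

I_C ≈ 0.91 mA, V_CE ≈ 22 V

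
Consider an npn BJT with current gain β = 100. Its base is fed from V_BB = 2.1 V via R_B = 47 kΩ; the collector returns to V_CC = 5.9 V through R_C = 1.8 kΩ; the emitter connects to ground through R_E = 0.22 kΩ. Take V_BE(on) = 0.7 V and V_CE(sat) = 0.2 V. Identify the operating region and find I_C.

active; I_C ≈ 2 mA

Assume active. Base-emitter loop: I_B = (V_BB − V_BE)/(R_B + (β+1)R_E) = (2.1 − 0.7)/(47 + 101×0.22) = 0.0202 mA.
I_C = β·I_B = 100×0.0202 = 2.02 mA.
V_CE = V_CC − I_C·R_C − I_E·R_E = 5.9 − 2.02×1.8 − 2.04×0.22 = 1.81 V > V_CE(sat), so the active-region assumption holds.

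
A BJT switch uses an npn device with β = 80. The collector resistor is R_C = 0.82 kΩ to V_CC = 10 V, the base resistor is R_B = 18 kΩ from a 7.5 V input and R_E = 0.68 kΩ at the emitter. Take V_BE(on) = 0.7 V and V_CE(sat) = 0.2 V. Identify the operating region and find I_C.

Assume active: I_B = (7.5 − 0.7)/(18 + 81×0.68) = 0.093 mA, I_C = β·I_B = 7.44 mA.
Then V_CE = 10 − 7.44×0.82 − 7.54×0.68 = -1.23 V < 0.2 V — the active assumption fails.
Re-solve with V_CE = 0.2 V. KCL at the emitter: V_E/R_E = (V_BB−0.7−V_E)/R_B + (V_CC−0.2−V_E)/R_C, giving V_E = 4.49 V.
I_C = (V_CC − 0.2 − V_E)/R_C = (9.8 − 4.49)/0.82 = 6.48 mA.
Check: I_B = (6.8 − 4.49)/18 = 0.128 mA, and β·I_B = 10.3 mA > I_C, confirming saturation.

saturation; I_C ≈ 6.5 mA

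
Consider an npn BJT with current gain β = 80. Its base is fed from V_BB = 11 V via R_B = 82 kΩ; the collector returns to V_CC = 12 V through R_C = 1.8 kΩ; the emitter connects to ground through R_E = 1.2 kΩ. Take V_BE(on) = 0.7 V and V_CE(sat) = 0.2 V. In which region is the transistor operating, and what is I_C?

saturation; I_C ≈ 3.9 mA

Assume active: I_B = (11 − 0.7)/(82 + 81×1.2) = 0.0575 mA, I_C = β·I_B = 4.6 mA.
Then V_CE = 12 − 4.6×1.8 − 4.66×1.2 = -1.86 V < 0.2 V — the active assumption fails.
Re-solve with V_CE = 0.2 V. KCL at the emitter: V_E/R_E = (V_BB−0.7−V_E)/R_B + (V_CC−0.2−V_E)/R_C, giving V_E = 4.77 V.
I_C = (V_CC − 0.2 − V_E)/R_C = (11.8 − 4.77)/1.8 = 3.91 mA.
Check: I_B = (10.3 − 4.77)/82 = 0.0675 mA, and β·I_B = 5.4 mA > I_C, confirming saturation.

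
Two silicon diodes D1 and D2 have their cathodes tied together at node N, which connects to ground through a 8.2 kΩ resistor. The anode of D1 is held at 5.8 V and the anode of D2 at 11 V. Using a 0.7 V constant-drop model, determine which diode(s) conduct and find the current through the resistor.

Only D2 conducts; I_R ≈ 1.3 mA

Assume both conduct. Then node N would need to be at both 5.8−0.7 = 5.1 V and 11−0.7 = 10.3 V, which is impossible.
Assume only D2 conducts: V_N = 11 − 0.7 = 10.3 V, so I_R = 10.3/8.2 = 1.26 mA.
Check D1: its anode-to-cathode voltage is 5.8 − 10.3 = -4.5 V < 0.7 V, so it is off. The assumption is consistent.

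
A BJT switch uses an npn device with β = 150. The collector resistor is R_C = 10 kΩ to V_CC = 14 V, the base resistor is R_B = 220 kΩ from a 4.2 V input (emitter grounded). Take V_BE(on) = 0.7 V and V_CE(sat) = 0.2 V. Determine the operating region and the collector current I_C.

saturation; I_C ≈ 1.4 mA

Assume active: I_B = (4.2 − 0.7)/220 = 0.0159 mA, giving I_C = β·I_B = 2.39 mA.
But then V_CE = 14 − 2.39×10 = -9.86 V < V_CE(sat) = 0.2 V — impossible in the active region.
So the transistor is saturated. With V_CE = 0.2 V, I_C = (V_CC − 0.2)/R_C = 13.8/10 = 1.38 mA.
Check: β·I_B = 2.39 mA > I_C = 1.38 mA, confirming saturation.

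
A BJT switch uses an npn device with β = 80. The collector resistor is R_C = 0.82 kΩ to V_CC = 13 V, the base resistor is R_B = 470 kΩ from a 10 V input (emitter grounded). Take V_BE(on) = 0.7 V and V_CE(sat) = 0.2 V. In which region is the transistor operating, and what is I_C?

Assume active. Base-emitter loop: I_B = (V_BB − V_BE)/R_B = (10 − 0.7)/470 = 0.0198 mA.
I_C = β·I_B = 80×0.0198 = 1.58 mA.
V_CE = V_CC − I_C·R_C = 13 − 1.58×0.82 = 11.7 V > V_CE(sat), so the active-region assumption holds.

active; I_C ≈ 1.6 mA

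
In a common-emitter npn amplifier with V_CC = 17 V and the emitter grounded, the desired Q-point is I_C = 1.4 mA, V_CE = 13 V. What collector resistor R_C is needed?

Collector loop: V_CC = I_C·R_C + V_CE.
R_C = (V_CC − V_CE)/I_C = (17 − 13)/1.4 = 2.86 kΩ.

R_C ≈ 2.9 kΩ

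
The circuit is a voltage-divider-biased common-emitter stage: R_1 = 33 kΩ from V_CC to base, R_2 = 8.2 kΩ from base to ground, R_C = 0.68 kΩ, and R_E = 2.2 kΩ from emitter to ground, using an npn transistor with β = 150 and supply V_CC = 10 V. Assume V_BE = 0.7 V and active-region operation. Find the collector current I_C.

Thevenize the base divider: V_Th = V_CC·R_2/(R_1+R_2) = 10×8.2/41.2 = 1.99 V, R_Th = R_1‖R_2 = 6.57 kΩ.
Base-emitter loop: V_Th = I_B·R_Th + V_BE + (β+1)I_B·R_E, so I_B = (1.99 − 0.7) / (6.57 + 151×2.2) = 0.00381 mA.
I_C = β·I_B = 150×0.00381 = 0.571 mA, and I_E = (β+1)I_B = 0.575 mA.
V_CE = V_CC − I_C·R_C − I_E·R_E = 10 − 0.571×0.68 − 0.575×2.2 = 8.35 V.
V_CE = 8.35 V > 0.2 V confirms active-region operation.

I_C ≈ 0.57 mA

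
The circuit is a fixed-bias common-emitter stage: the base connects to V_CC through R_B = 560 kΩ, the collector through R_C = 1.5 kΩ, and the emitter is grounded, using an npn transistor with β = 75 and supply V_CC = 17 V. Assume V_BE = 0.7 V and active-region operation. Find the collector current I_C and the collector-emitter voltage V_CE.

I_C ≈ 2.2 mA, V_CE ≈ 14 V

Base loop: V_CC = I_B·R_B + V_BE, so I_B = (17 − 0.7)/560 kΩ = 0.0291 mA.
In the active region I_C = β·I_B = 75 × 0.0291 = 2.18 mA.
Collector loop: V_CE = V_CC − I_C·R_C = 17 − 2.18×1.5 = 13.7 V.
Since V_CE = 13.7 V > V_CE(sat) ≈ 0.2 V, the transistor is in the active region as assumed.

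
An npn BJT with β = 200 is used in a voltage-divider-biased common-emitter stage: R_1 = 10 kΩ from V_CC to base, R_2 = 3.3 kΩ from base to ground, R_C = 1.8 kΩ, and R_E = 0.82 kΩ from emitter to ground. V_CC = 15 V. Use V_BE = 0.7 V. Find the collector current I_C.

Thevenize the base divider: V_Th = V_CC·R_2/(R_1+R_2) = 15×3.3/13.3 = 3.72 V, R_Th = R_1‖R_2 = 2.48 kΩ.
Base-emitter loop: V_Th = I_B·R_Th + V_BE + (β+1)I_B·R_E, so I_B = (3.72 − 0.7) / (2.48 + 201×0.82) = 0.0181 mA.
I_C = β·I_B = 200×0.0181 = 3.61 mA, and I_E = (β+1)I_B = 3.63 mA.
V_CE = V_CC − I_C·R_C − I_E·R_E = 15 − 3.61×1.8 − 3.63×0.82 = 5.52 V.
V_CE = 5.52 V > 0.2 V confirms active-region operation.

I_C ≈ 3.6 mA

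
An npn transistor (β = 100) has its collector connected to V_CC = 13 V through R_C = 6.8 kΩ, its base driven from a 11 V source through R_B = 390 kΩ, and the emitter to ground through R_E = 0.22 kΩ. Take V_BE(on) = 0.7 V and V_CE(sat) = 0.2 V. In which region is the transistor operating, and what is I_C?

Assume active: I_B = (11 − 0.7)/(390 + 101×0.22) = 0.025 mA, I_C = β·I_B = 2.5 mA.
Then V_CE = 13 − 2.5×6.8 − 2.52×0.22 = -4.55 V < 0.2 V — the active assumption fails.
Re-solve with V_CE = 0.2 V. KCL at the emitter: V_E/R_E = (V_BB−0.7−V_E)/R_B + (V_CC−0.2−V_E)/R_C, giving V_E = 0.407 V.
I_C = (V_CC − 0.2 − V_E)/R_C = (12.8 − 0.407)/6.8 = 1.82 mA.
Check: I_B = (10.3 − 0.407)/390 = 0.0254 mA, and β·I_B = 2.54 mA > I_C, confirming saturation.

saturation; I_C ≈ 1.8 mA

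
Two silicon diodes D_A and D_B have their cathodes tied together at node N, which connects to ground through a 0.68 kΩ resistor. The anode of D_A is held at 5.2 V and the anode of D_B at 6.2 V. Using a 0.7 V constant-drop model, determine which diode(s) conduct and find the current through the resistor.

Only D_B conducts; I_R ≈ 8.1 mA

Assume both conduct. Then node N would need to be at both 5.2−0.7 = 4.5 V and 6.2−0.7 = 5.5 V, which is impossible.
Assume only D_B conducts: V_N = 6.2 − 0.7 = 5.5 V, so I_R = 5.5/0.68 = 8.09 mA.
Check D_A: its anode-to-cathode voltage is 5.2 − 5.5 = -0.3 V < 0.7 V, so it is off. The assumption is consistent.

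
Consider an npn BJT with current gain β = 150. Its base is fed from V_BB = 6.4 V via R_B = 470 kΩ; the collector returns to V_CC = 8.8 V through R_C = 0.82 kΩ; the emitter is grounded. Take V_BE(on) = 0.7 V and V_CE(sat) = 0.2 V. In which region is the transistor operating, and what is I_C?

Assume active. Base-emitter loop: I_B = (V_BB − V_BE)/R_B = (6.4 − 0.7)/470 = 0.0121 mA.
I_C = β·I_B = 150×0.0121 = 1.82 mA.
V_CE = V_CC − I_C·R_C = 8.8 − 1.82×0.82 = 7.31 V > V_CE(sat), so the active-region assumption holds.

active; I_C ≈ 1.8 mA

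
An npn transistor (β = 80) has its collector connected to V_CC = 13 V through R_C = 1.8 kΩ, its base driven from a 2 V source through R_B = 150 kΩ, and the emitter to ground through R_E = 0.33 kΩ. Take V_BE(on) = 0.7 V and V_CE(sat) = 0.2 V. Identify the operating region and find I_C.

Assume active. Base-emitter loop: I_B = (V_BB − V_BE)/(R_B + (β+1)R_E) = (2 − 0.7)/(150 + 81×0.33) = 0.00736 mA.
I_C = β·I_B = 80×0.00736 = 0.588 mA.
V_CE = V_CC − I_C·R_C − I_E·R_E = 13 − 0.588×1.8 − 0.596×0.33 = 11.7 V > V_CE(sat), so the active-region assumption holds.

active; I_C ≈ 0.59 mA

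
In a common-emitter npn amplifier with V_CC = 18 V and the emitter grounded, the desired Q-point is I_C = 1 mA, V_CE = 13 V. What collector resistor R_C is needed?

R_C ≈ 5 kΩ

Collector loop: V_CC = I_C·R_C + V_CE.
R_C = (V_CC − V_CE)/I_C = (18 − 13)/1 = 5 kΩ.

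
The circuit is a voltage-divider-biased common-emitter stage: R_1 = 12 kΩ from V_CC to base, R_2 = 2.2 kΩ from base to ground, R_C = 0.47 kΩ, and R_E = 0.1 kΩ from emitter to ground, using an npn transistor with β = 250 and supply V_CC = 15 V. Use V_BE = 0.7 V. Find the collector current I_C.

I_C ≈ 15 mA

Thevenize the base divider: V_Th = V_CC·R_2/(R_1+R_2) = 15×2.2/14.2 = 2.32 V, R_Th = R_1‖R_2 = 1.86 kΩ.
Base-emitter loop: V_Th = I_B·R_Th + V_BE + (β+1)I_B·R_E, so I_B = (2.32 − 0.7) / (1.86 + 251×0.1) = 0.0602 mA.
I_C = β·I_B = 250×0.0602 = 15.1 mA, and I_E = (β+1)I_B = 15.1 mA.
V_CE = V_CC − I_C·R_C − I_E·R_E = 15 − 15.1×0.47 − 15.1×0.1 = 6.41 V.
V_CE = 6.41 V > 0.2 V confirms active-region operation.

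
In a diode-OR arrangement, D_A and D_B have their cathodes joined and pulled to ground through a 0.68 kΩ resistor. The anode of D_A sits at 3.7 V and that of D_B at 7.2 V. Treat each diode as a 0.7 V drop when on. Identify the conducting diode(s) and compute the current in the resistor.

Assume both conduct. Then node N would need to be at both 3.7−0.7 = 3 V and 7.2−0.7 = 6.5 V, which is impossible.
Assume only D_B conducts: V_N = 7.2 − 0.7 = 6.5 V, so I_R = 6.5/0.68 = 9.56 mA.
Check D_A: its anode-to-cathode voltage is 3.7 − 6.5 = -2.8 V < 0.7 V, so it is off. The assumption is consistent.

Only D_B conducts; I_R ≈ 9.6 mA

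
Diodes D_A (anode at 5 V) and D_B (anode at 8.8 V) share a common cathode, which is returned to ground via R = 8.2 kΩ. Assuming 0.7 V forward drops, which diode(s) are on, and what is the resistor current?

Assume both conduct. Then node N would need to be at both 5−0.7 = 4.3 V and 8.8−0.7 = 8.1 V, which is impossible.
Assume only D_B conducts: V_N = 8.8 − 0.7 = 8.1 V, so I_R = 8.1/8.2 = 0.988 mA.
Check D_A: its anode-to-cathode voltage is 5 − 8.1 = -3.1 V < 0.7 V, so it is off. The assumption is consistent.

Only D_B conducts; I_R ≈ 0.99 mA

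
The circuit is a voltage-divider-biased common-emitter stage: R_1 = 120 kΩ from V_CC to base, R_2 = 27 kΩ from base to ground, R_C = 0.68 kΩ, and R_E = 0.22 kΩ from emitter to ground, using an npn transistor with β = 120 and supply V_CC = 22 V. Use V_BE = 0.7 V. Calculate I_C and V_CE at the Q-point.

I_C ≈ 8.2 mA, V_CE ≈ 15 V

Thevenize the base divider: V_Th = V_CC·R_2/(R_1+R_2) = 22×27/147 = 4.04 V, R_Th = R_1‖R_2 = 22 kΩ.
Base-emitter loop: V_Th = I_B·R_Th + V_BE + (β+1)I_B·R_E, so I_B = (4.04 − 0.7) / (22 + 121×0.22) = 0.0687 mA.
I_C = β·I_B = 120×0.0687 = 8.24 mA, and I_E = (β+1)I_B = 8.31 mA.
V_CE = V_CC − I_C·R_C − I_E·R_E = 22 − 8.24×0.68 − 8.31×0.22 = 14.6 V.
V_CE = 14.6 V > 0.2 V confirms active-region operation.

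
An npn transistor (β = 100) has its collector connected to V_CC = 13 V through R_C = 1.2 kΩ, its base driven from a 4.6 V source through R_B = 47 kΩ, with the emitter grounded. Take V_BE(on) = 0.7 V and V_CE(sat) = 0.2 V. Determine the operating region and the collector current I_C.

active; I_C ≈ 8.3 mA

Assume active. Base-emitter loop: I_B = (V_BB − V_BE)/R_B = (4.6 − 0.7)/47 = 0.083 mA.
I_C = β·I_B = 100×0.083 = 8.3 mA.
V_CE = V_CC − I_C·R_C = 13 − 8.3×1.2 = 3.04 V > V_CE(sat), so the active-region assumption holds.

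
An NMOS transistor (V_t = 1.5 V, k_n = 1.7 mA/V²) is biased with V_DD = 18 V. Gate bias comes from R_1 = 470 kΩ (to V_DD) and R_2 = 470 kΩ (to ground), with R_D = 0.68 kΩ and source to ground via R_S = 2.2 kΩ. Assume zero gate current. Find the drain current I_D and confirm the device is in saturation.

I_D ≈ 2.6 mA

V_G = V_DD·R_2/(R_1+R_2) = 18×470/940 = 9 V.
Assume saturation: I_D = (k_n/2)(V_GS − V_t)² with V_GS = V_G − I_D·R_S = 9 − 2.2·I_D.
Substituting gives 4.11·I_D² − 29.1·I_D + 47.8 = 0, with roots I_D = 2.61 or 4.45 mA.
The root I_D = 4.45 mA gives V_GS = -0.788 V ≤ V_t, so take I_D = 2.61 mA.
Then V_GS = 3.25 V and V_DS = V_DD − I_D(R_D+R_S) = 18 − 2.61×2.88 = 10.5 V.
Saturation requires V_DS ≥ V_GS − V_t = 1.75 V; 10.5 ≥ 1.75 ✓.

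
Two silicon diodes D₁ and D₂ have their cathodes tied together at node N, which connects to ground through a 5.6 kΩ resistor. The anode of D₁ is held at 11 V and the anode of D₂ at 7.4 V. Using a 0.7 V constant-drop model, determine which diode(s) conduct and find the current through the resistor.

Assume both conduct. Then node N would need to be at both 11−0.7 = 10.3 V and 7.4−0.7 = 6.7 V, which is impossible.
Assume only D₁ conducts: V_N = 11 − 0.7 = 10.3 V, so I_R = 10.3/5.6 = 1.84 mA.
Check D₂: its anode-to-cathode voltage is 7.4 − 10.3 = -2.9 V < 0.7 V, so it is off. The assumption is consistent.

Only D₁ conducts; I_R ≈ 1.8 mA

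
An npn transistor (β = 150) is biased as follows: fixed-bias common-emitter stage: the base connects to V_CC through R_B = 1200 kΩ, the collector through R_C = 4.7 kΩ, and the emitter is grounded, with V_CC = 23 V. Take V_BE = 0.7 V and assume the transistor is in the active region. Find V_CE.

Base loop: V_CC = I_B·R_B + V_BE, so I_B = (23 − 0.7)/1200 kΩ = 0.0186 mA.
In the active region I_C = β·I_B = 150 × 0.0186 = 2.79 mA.
Collector loop: V_CE = V_CC − I_C·R_C = 23 − 2.79×4.7 = 9.9 V.
Since V_CE = 9.9 V > V_CE(sat) ≈ 0.2 V, the transistor is in the active region as assumed.

V_CE ≈ 9.9 V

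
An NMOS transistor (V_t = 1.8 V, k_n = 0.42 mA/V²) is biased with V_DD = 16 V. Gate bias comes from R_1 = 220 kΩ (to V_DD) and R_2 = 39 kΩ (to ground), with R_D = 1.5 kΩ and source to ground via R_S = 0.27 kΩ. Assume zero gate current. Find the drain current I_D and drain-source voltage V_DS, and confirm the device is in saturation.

I_D ≈ 0.073 mA, V_DS ≈ 16 V

V_G = V_DD·R_2/(R_1+R_2) = 16×39/259 = 2.41 V.
Assume saturation: I_D = (k_n/2)(V_GS − V_t)² with V_GS = V_G − I_D·R_S = 2.41 − 0.27·I_D.
Substituting gives 0.0153·I_D² − 1.07·I_D + 0.078 = 0, with roots I_D = 0.073 or 69.8 mA.
The root I_D = 69.8 mA gives V_GS = -16.4 V ≤ V_t, so take I_D = 0.073 mA.
Then V_GS = 2.39 V and V_DS = V_DD − I_D(R_D+R_S) = 16 − 0.073×1.77 = 15.9 V.
Saturation requires V_DS ≥ V_GS − V_t = 0.59 V; 15.9 ≥ 0.59 ✓.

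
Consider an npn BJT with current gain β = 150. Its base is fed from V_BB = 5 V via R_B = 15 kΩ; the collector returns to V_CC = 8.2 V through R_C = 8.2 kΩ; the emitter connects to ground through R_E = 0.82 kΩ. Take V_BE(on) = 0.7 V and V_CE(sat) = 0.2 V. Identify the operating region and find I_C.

Assume active: I_B = (5 − 0.7)/(15 + 151×0.82) = 0.031 mA, I_C = β·I_B = 4.65 mA.
Then V_CE = 8.2 − 4.65×8.2 − 4.68×0.82 = -33.7 V < 0.2 V — the active assumption fails.
Re-solve with V_CE = 0.2 V. KCL at the emitter: V_E/R_E = (V_BB−0.7−V_E)/R_B + (V_CC−0.2−V_E)/R_C, giving V_E = 0.896 V.
I_C = (V_CC − 0.2 − V_E)/R_C = (8 − 0.896)/8.2 = 0.866 mA.
Check: I_B = (4.3 − 0.896)/15 = 0.227 mA, and β·I_B = 34 mA > I_C, confirming saturation.

saturation; I_C ≈ 0.87 mA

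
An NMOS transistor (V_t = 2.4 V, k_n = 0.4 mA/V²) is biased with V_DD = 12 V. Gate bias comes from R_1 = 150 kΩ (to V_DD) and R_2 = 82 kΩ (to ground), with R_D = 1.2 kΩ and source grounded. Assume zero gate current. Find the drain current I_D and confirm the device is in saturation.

I_D ≈ 0.68 mA

V_G = V_DD·R_2/(R_1+R_2) = 12×82/232 = 4.24 V. With the source grounded, V_GS = V_G = 4.24 V.
Assume saturation: I_D = (k_n/2)(V_GS − V_t)² = (0.4/2)×(4.24 − 2.4)² = 0.2×1.84² = 0.678 mA.
V_DS = V_DD − I_D·R_D = 12 − 0.678×1.2 = 11.2 V.
Saturation requires V_DS ≥ V_GS − V_t = 1.84 V; 11.2 ≥ 1.84 ✓.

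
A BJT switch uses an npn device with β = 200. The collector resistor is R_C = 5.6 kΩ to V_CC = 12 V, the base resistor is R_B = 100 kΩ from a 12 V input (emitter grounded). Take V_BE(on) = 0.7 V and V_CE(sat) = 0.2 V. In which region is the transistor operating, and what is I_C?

saturation; I_C ≈ 2.1 mA

Assume active: I_B = (12 − 0.7)/100 = 0.113 mA, giving I_C = β·I_B = 22.6 mA.
But then V_CE = 12 − 22.6×5.6 = -115 V < V_CE(sat) = 0.2 V — impossible in the active region.
So the transistor is saturated. With V_CE = 0.2 V, I_C = (V_CC − 0.2)/R_C = 11.8/5.6 = 2.11 mA.
Check: β·I_B = 22.6 mA > I_C = 2.11 mA, confirming saturation.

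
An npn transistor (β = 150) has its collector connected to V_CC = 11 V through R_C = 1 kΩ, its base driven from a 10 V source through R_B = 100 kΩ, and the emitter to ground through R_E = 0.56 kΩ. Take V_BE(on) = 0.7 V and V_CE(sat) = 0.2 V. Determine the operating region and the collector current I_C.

saturation; I_C ≈ 6.9 mA

Assume active: I_B = (10 − 0.7)/(100 + 151×0.56) = 0.0504 mA, I_C = β·I_B = 7.56 mA.
Then V_CE = 11 − 7.56×1 − 7.61×0.56 = -0.82 V < 0.2 V — the active assumption fails.
Re-solve with V_CE = 0.2 V. KCL at the emitter: V_E/R_E = (V_BB−0.7−V_E)/R_B + (V_CC−0.2−V_E)/R_C, giving V_E = 3.9 V.
I_C = (V_CC − 0.2 − V_E)/R_C = (10.8 − 3.9)/1 = 6.9 mA.
Check: I_B = (9.3 − 3.9)/100 = 0.054 mA, and β·I_B = 8.11 mA > I_C, confirming saturation.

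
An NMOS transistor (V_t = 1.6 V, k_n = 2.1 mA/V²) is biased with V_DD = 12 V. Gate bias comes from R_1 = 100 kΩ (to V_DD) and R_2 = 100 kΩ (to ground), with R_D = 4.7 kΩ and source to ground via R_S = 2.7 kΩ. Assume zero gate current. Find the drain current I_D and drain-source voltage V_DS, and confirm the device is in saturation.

V_G = V_DD·R_2/(R_1+R_2) = 12×100/200 = 6 V.
Assume saturation: I_D = (k_n/2)(V_GS − V_t)² with V_GS = V_G − I_D·R_S = 6 − 2.7·I_D.
Substituting gives 7.65·I_D² − 25.9·I_D + 20.3 = 0, with roots I_D = 1.23 or 2.16 mA.
The root I_D = 2.16 mA gives V_GS = 0.165 V ≤ V_t, so take I_D = 1.23 mA.
Then V_GS = 2.68 V and V_DS = V_DD − I_D(R_D+R_S) = 12 − 1.23×7.4 = 2.91 V.
Saturation requires V_DS ≥ V_GS − V_t = 1.08 V; 2.91 ≥ 1.08 ✓.

I_D ≈ 1.2 mA, V_DS ≈ 2.9 V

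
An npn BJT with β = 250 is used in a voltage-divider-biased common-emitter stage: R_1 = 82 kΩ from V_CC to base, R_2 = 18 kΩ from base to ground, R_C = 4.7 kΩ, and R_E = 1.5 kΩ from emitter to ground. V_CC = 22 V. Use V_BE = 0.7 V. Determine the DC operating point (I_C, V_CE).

Thevenize the base divider: V_Th = V_CC·R_2/(R_1+R_2) = 22×18/100 = 3.96 V, R_Th = R_1‖R_2 = 14.8 kΩ.
Base-emitter loop: V_Th = I_B·R_Th + V_BE + (β+1)I_B·R_E, so I_B = (3.96 − 0.7) / (14.8 + 251×1.5) = 0.00833 mA.
I_C = β·I_B = 250×0.00833 = 2.08 mA, and I_E = (β+1)I_B = 2.09 mA.
V_CE = V_CC − I_C·R_C − I_E·R_E = 22 − 2.08×4.7 − 2.09×1.5 = 9.07 V.
V_CE = 9.07 V > 0.2 V confirms active-region operation.

I_C ≈ 2.1 mA, V_CE ≈ 9.1 V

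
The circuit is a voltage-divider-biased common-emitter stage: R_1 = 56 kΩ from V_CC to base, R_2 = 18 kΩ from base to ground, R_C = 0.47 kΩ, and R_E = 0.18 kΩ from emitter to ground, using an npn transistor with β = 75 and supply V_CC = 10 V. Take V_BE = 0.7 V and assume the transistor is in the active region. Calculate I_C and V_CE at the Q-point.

Thevenize the base divider: V_Th = V_CC·R_2/(R_1+R_2) = 10×18/74 = 2.43 V, R_Th = R_1‖R_2 = 13.6 kΩ.
Base-emitter loop: V_Th = I_B·R_Th + V_BE + (β+1)I_B·R_E, so I_B = (2.43 − 0.7) / (13.6 + 76×0.18) = 0.0635 mA.
I_C = β·I_B = 75×0.0635 = 4.76 mA, and I_E = (β+1)I_B = 4.82 mA.
V_CE = V_CC − I_C·R_C − I_E·R_E = 10 − 4.76×0.47 − 4.82×0.18 = 6.9 V.
V_CE = 6.9 V > 0.2 V confirms active-region operation.

I_C ≈ 4.8 mA, V_CE ≈ 6.9 V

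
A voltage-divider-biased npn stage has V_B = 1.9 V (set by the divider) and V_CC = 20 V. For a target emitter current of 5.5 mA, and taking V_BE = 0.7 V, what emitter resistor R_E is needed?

R_E ≈ 0.22 kΩ

V_E = V_B − V_BE = 1.9 − 0.7 = 1.2 V.
R_E = V_E / I_E = 1.2 / 5.5 = 0.218 kΩ.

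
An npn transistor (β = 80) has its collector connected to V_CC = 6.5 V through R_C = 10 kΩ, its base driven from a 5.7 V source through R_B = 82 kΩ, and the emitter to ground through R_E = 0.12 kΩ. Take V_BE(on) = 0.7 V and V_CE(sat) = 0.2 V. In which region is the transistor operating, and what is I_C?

saturation; I_C ≈ 0.62 mA

Assume active: I_B = (5.7 − 0.7)/(82 + 81×0.12) = 0.0545 mA, I_C = β·I_B = 4.36 mA.
Then V_CE = 6.5 − 4.36×10 − 4.42×0.12 = -37.6 V < 0.2 V — the active assumption fails.
Re-solve with V_CE = 0.2 V. KCL at the emitter: V_E/R_E = (V_BB−0.7−V_E)/R_B + (V_CC−0.2−V_E)/R_C, giving V_E = 0.0818 V.
I_C = (V_CC − 0.2 − V_E)/R_C = (6.3 − 0.0818)/10 = 0.622 mA.
Check: I_B = (5 − 0.0818)/82 = 0.06 mA, and β·I_B = 4.8 mA > I_C, confirming saturation.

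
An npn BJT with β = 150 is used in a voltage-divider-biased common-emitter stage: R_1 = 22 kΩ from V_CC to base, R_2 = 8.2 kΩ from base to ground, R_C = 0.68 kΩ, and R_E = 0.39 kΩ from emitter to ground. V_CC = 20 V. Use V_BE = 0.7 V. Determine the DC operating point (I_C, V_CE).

I_C ≈ 11 mA, V_CE ≈ 8.3 V

Thevenize the base divider: V_Th = V_CC·R_2/(R_1+R_2) = 20×8.2/30.2 = 5.43 V, R_Th = R_1‖R_2 = 5.97 kΩ.
Base-emitter loop: V_Th = I_B·R_Th + V_BE + (β+1)I_B·R_E, so I_B = (5.43 − 0.7) / (5.97 + 151×0.39) = 0.0729 mA.
I_C = β·I_B = 150×0.0729 = 10.9 mA, and I_E = (β+1)I_B = 11 mA.
V_CE = V_CC − I_C·R_C − I_E·R_E = 20 − 10.9×0.68 − 11×0.39 = 8.27 V.
V_CE = 8.27 V > 0.2 V confirms active-region operation.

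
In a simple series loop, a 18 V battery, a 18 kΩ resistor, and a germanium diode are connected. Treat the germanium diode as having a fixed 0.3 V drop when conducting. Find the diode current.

KVL around the loop: 18 = V_D + I·R = 0.3 + I × 18 kΩ.
So I = (18 − 0.3) / 18 kΩ = 17.7 / 18 = 0.983 mA.

I ≈ 0.98 mA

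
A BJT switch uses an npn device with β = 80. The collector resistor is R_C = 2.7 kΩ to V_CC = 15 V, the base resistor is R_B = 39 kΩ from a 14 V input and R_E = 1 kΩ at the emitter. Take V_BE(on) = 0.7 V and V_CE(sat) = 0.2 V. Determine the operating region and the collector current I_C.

Assume active: I_B = (14 − 0.7)/(39 + 81×1) = 0.111 mA, I_C = β·I_B = 8.87 mA.
Then V_CE = 15 − 8.87×2.7 − 8.98×1 = -17.9 V < 0.2 V — the active assumption fails.
Re-solve with V_CE = 0.2 V. KCL at the emitter: V_E/R_E = (V_BB−0.7−V_E)/R_B + (V_CC−0.2−V_E)/R_C, giving V_E = 4.17 V.
I_C = (V_CC − 0.2 − V_E)/R_C = (14.8 − 4.17)/2.7 = 3.94 mA.
Check: I_B = (13.3 − 4.17)/39 = 0.234 mA, and β·I_B = 18.7 mA > I_C, confirming saturation.

saturation; I_C ≈ 3.9 mA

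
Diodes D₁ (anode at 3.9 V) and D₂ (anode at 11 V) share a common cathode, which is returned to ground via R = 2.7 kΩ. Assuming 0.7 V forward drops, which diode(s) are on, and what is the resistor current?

Only D₂ conducts; I_R ≈ 3.8 mA

Assume both conduct. Then node N would need to be at both 3.9−0.7 = 3.2 V and 11−0.7 = 10.3 V, which is impossible.
Assume only D₂ conducts: V_N = 11 − 0.7 = 10.3 V, so I_R = 10.3/2.7 = 3.81 mA.
Check D₁: its anode-to-cathode voltage is 3.9 − 10.3 = -6.4 V < 0.7 V, so it is off. The assumption is consistent.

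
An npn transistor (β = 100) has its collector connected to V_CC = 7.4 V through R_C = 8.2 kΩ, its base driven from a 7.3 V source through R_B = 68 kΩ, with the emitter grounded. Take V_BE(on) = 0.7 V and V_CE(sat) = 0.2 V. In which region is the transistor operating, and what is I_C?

Assume active: I_B = (7.3 − 0.7)/68 = 0.0971 mA, giving I_C = β·I_B = 9.71 mA.
But then V_CE = 7.4 − 9.71×8.2 = -72.2 V < V_CE(sat) = 0.2 V — impossible in the active region.
So the transistor is saturated. With V_CE = 0.2 V, I_C = (V_CC − 0.2)/R_C = 7.2/8.2 = 0.878 mA.
Check: β·I_B = 9.71 mA > I_C = 0.878 mA, confirming saturation.

saturation; I_C ≈ 0.88 mA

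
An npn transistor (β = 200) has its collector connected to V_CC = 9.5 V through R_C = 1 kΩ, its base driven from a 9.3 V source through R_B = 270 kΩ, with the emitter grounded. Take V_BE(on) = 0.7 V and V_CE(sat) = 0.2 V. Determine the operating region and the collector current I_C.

Assume active. Base-emitter loop: I_B = (V_BB − V_BE)/R_B = (9.3 − 0.7)/270 = 0.0319 mA.
I_C = β·I_B = 200×0.0319 = 6.37 mA.
V_CE = V_CC − I_C·R_C = 9.5 − 6.37×1 = 3.13 V > V_CE(sat), so the active-region assumption holds.

active; I_C ≈ 6.4 mA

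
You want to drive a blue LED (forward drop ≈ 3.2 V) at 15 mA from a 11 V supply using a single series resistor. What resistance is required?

The resistor drops V_S − V_D = 11 − 3.2 = 7.8 V at 15 mA.
R = 7.8 V / 15 mA = 0.52 kΩ.

R ≈ 0.52 kΩ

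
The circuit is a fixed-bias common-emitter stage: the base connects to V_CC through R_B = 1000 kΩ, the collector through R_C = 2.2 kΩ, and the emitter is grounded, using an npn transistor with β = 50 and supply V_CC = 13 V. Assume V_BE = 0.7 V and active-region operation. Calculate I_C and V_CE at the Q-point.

I_C ≈ 0.61 mA, V_CE ≈ 12 V

Base loop: V_CC = I_B·R_B + V_BE, so I_B = (13 − 0.7)/1000 kΩ = 0.0123 mA.
In the active region I_C = β·I_B = 50 × 0.0123 = 0.615 mA.
Collector loop: V_CE = V_CC − I_C·R_C = 13 − 0.615×2.2 = 11.6 V.
Since V_CE = 11.6 V > V_CE(sat) ≈ 0.2 V, the transistor is in the active region as assumed.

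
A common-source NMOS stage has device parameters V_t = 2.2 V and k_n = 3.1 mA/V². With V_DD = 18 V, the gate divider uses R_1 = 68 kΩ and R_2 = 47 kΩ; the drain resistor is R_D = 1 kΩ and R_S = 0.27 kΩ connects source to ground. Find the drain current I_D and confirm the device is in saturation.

I_D ≈ 9.8 mA

V_G = V_DD·R_2/(R_1+R_2) = 18×47/115 = 7.36 V.
Assume saturation: I_D = (k_n/2)(V_GS − V_t)² with V_GS = V_G − I_D·R_S = 7.36 − 0.27·I_D.
Substituting gives 0.113·I_D² − 5.32·I_D + 41.2 = 0, with roots I_D = 9.79 or 37.3 mA.
The root I_D = 37.3 mA gives V_GS = -2.7 V ≤ V_t, so take I_D = 9.79 mA.
Then V_GS = 4.71 V and V_DS = V_DD − I_D(R_D+R_S) = 18 − 9.79×1.27 = 5.57 V.
Saturation requires V_DS ≥ V_GS − V_t = 2.51 V; 5.57 ≥ 2.51 ✓.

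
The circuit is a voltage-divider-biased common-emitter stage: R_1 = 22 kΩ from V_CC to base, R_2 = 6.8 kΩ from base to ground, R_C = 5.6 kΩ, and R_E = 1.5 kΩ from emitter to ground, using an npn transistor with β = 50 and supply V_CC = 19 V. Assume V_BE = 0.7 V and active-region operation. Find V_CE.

Thevenize the base divider: V_Th = V_CC·R_2/(R_1+R_2) = 19×6.8/28.8 = 4.49 V, R_Th = R_1‖R_2 = 5.19 kΩ.
Base-emitter loop: V_Th = I_B·R_Th + V_BE + (β+1)I_B·R_E, so I_B = (4.49 − 0.7) / (5.19 + 51×1.5) = 0.0463 mA.
I_C = β·I_B = 50×0.0463 = 2.32 mA, and I_E = (β+1)I_B = 2.36 mA.
V_CE = V_CC − I_C·R_C − I_E·R_E = 19 − 2.32×5.6 − 2.36×1.5 = 2.48 V.
V_CE = 2.48 V > 0.2 V confirms active-region operation.

V_CE ≈ 2.5 V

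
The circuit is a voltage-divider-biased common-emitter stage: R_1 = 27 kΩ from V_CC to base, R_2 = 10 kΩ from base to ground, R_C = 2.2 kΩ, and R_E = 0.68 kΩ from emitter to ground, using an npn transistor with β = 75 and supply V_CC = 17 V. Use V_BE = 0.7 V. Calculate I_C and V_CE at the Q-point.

Thevenize the base divider: V_Th = V_CC·R_2/(R_1+R_2) = 17×10/37 = 4.59 V, R_Th = R_1‖R_2 = 7.3 kΩ.
Base-emitter loop: V_Th = I_B·R_Th + V_BE + (β+1)I_B·R_E, so I_B = (4.59 − 0.7) / (7.3 + 76×0.68) = 0.066 mA.
I_C = β·I_B = 75×0.066 = 4.95 mA, and I_E = (β+1)I_B = 5.02 mA.
V_CE = V_CC − I_C·R_C − I_E·R_E = 17 − 4.95×2.2 − 5.02×0.68 = 2.69 V.
V_CE = 2.69 V > 0.2 V confirms active-region operation.

I_C ≈ 5 mA, V_CE ≈ 2.7 V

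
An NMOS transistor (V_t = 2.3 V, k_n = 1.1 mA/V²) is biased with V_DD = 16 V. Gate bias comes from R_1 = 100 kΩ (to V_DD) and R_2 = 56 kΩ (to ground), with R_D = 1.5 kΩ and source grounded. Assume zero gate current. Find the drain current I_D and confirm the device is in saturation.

V_G = V_DD·R_2/(R_1+R_2) = 16×56/156 = 5.74 V. With the source grounded, V_GS = V_G = 5.74 V.
Assume saturation: I_D = (k_n/2)(V_GS − V_t)² = (1.1/2)×(5.74 − 2.3)² = 0.55×3.44² = 6.52 mA.
V_DS = V_DD − I_D·R_D = 16 − 6.52×1.5 = 6.22 V.
Saturation requires V_DS ≥ V_GS − V_t = 3.44 V; 6.22 ≥ 3.44 ✓.

I_D ≈ 6.5 mA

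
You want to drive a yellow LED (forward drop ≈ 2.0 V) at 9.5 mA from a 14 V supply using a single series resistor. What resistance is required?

The resistor drops V_S − V_D = 14 − 2.0 = 12 V at 9.5 mA.
R = 12 V / 9.5 mA = 1.26 kΩ.

R ≈ 1.3 kΩ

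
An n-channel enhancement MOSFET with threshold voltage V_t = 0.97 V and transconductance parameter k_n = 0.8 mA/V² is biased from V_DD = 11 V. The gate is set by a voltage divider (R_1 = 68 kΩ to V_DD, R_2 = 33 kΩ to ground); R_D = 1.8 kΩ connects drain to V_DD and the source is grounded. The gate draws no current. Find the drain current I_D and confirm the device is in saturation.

V_G = V_DD·R_2/(R_1+R_2) = 11×33/101 = 3.59 V. With the source grounded, V_GS = V_G = 3.59 V.
Assume saturation: I_D = (k_n/2)(V_GS − V_t)² = (0.8/2)×(3.59 − 0.97)² = 0.4×2.62² = 2.75 mA.
V_DS = V_DD − I_D·R_D = 11 − 2.75×1.8 = 6.04 V.
Saturation requires V_DS ≥ V_GS − V_t = 2.62 V; 6.04 ≥ 2.62 ✓.

I_D ≈ 2.8 mA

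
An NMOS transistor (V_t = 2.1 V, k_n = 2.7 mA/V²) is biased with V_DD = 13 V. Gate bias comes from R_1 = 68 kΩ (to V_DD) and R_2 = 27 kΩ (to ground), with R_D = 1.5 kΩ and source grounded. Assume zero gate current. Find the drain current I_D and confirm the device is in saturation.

V_G = V_DD·R_2/(R_1+R_2) = 13×27/95 = 3.69 V. With the source grounded, V_GS = V_G = 3.69 V.
Assume saturation: I_D = (k_n/2)(V_GS − V_t)² = (2.7/2)×(3.69 − 2.1)² = 1.35×1.59² = 3.43 mA.
V_DS = V_DD − I_D·R_D = 13 − 3.43×1.5 = 7.85 V.
Saturation requires V_DS ≥ V_GS − V_t = 1.59 V; 7.85 ≥ 1.59 ✓.

I_D ≈ 3.4 mA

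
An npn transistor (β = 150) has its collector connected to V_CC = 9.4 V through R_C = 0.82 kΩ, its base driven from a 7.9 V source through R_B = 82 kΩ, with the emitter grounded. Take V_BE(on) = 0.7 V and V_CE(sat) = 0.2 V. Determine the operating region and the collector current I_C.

saturation; I_C ≈ 11 mA

Assume active: I_B = (7.9 − 0.7)/82 = 0.0878 mA, giving I_C = β·I_B = 13.2 mA.
But then V_CE = 9.4 − 13.2×0.82 = -1.4 V < V_CE(sat) = 0.2 V — impossible in the active region.
So the transistor is saturated. With V_CE = 0.2 V, I_C = (V_CC − 0.2)/R_C = 9.2/0.82 = 11.2 mA.
Check: β·I_B = 13.2 mA > I_C = 11.2 mA, confirming saturation.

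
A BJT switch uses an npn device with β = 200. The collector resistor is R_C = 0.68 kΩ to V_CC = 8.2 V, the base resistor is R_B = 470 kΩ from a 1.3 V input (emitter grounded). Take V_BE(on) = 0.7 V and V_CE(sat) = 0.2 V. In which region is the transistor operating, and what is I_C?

Assume active. Base-emitter loop: I_B = (V_BB − V_BE)/R_B = (1.3 − 0.7)/470 = 0.00128 mA.
I_C = β·I_B = 200×0.00128 = 0.255 mA.
V_CE = V_CC − I_C·R_C = 8.2 − 0.255×0.68 = 8.03 V > V_CE(sat), so the active-region assumption holds.

active; I_C ≈ 0.26 mA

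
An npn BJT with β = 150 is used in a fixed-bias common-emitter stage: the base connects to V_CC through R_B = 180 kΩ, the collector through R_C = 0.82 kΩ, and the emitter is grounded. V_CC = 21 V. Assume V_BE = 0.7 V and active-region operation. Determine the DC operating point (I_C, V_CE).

I_C ≈ 17 mA, V_CE ≈ 7.1 V

Base loop: V_CC = I_B·R_B + V_BE, so I_B = (21 − 0.7)/180 kΩ = 0.113 mA.
In the active region I_C = β·I_B = 150 × 0.113 = 16.9 mA.
Collector loop: V_CE = V_CC − I_C·R_C = 21 − 16.9×0.82 = 7.13 V.
Since V_CE = 7.13 V > V_CE(sat) ≈ 0.2 V, the transistor is in the active region as assumed.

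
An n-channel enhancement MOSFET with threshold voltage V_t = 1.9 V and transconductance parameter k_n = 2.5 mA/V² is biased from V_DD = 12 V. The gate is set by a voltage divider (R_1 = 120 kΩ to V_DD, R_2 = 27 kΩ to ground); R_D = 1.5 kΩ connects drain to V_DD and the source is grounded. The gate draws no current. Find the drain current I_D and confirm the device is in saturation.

V_G = V_DD·R_2/(R_1+R_2) = 12×27/147 = 2.2 V. With the source grounded, V_GS = V_G = 2.2 V.
Assume saturation: I_D = (k_n/2)(V_GS − V_t)² = (2.5/2)×(2.2 − 1.9)² = 1.25×0.304² = 0.116 mA.
V_DS = V_DD − I_D·R_D = 12 − 0.116×1.5 = 11.8 V.
Saturation requires V_DS ≥ V_GS − V_t = 0.304 V; 11.8 ≥ 0.304 ✓.

I_D ≈ 0.12 mA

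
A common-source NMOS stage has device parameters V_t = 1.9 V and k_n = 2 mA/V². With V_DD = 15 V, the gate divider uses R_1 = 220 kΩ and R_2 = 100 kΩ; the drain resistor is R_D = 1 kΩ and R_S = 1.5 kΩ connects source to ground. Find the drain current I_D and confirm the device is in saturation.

V_G = V_DD·R_2/(R_1+R_2) = 15×100/320 = 4.69 V.
Assume saturation: I_D = (k_n/2)(V_GS − V_t)² with V_GS = V_G − I_D·R_S = 4.69 − 1.5·I_D.
Substituting gives 2.25·I_D² − 9.36·I_D + 7.77 = 0, with roots I_D = 1.14 or 3.02 mA.
The root I_D = 3.02 mA gives V_GS = 0.163 V ≤ V_t, so take I_D = 1.14 mA.
Then V_GS = 2.97 V and V_DS = V_DD − I_D(R_D+R_S) = 15 − 1.14×2.5 = 12.1 V.
Saturation requires V_DS ≥ V_GS − V_t = 1.07 V; 12.1 ≥ 1.07 ✓.

I_D ≈ 1.1 mA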